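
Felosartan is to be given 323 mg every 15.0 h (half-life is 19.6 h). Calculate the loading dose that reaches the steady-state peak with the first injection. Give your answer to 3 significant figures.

785 mg

k = ln 2 / 19.6 = 0.03536 h⁻¹
Accumulation ratio R = 1 / (1 − e^(−kτ)) = 1 / (1 − e^(−0.03536×15.0)) = 1 / (1 − 0.5883) = 2.429
Loading dose = maintenance dose × R = 323 × 2.429 ≈ 785 mg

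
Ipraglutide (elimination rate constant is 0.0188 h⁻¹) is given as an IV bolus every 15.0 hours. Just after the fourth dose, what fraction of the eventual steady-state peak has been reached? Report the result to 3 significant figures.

f_n = 1 − e^(−nkτ) = 1 − e^(−4 × 0.01880 × 15.0) = 1 − e^(−1.128) = 1 − 0.3237 ≈ 0.676

0.676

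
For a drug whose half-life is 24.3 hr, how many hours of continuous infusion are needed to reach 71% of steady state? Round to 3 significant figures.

43.4 hours

k = ln 2 / 24.3 = 0.02852 hr⁻¹
f = 1 − e^(−kt)  ⇒  t = −ln(1 − f) / k
t = −ln(1 − 0.71) / 0.02852 = 1.238 / 0.02852 ≈ 43.4 hours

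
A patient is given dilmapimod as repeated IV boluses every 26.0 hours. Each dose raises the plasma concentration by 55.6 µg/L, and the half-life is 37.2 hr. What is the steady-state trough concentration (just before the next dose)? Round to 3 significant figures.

k = ln 2 / 37.2 = 0.01863 hr⁻¹
Fraction remaining after one interval: e^(−kτ) = e^(−0.01863 × 26.0) = 0.6160
R = 1 / (1 − 0.6160) = 2.604
Css,max = 55.6 × 2.604 = 144.8 µg/L
Css,min = Css,max × e^(−kτ) = 144.8 × 0.6160 ≈ 89.2 µg/L

89.2 µg/L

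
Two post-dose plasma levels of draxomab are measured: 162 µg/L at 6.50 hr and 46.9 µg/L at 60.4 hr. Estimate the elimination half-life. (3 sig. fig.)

k = ln(C₁/C₂) / (t₂ − t₁) = ln(162/46.9) / (60.4 − 6.50)
  = 1.240 / 53.90 = 0.02300 hr⁻¹
t½ = ln 2 / k = ln 2 / 0.02300 ≈ 30.1 hours

30.1 hours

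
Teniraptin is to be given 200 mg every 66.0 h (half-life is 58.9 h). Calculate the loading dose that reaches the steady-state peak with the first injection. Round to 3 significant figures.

370 mg

k = ln 2 / 58.9 = 0.01177 h⁻¹
Accumulation ratio R = 1 / (1 − e^(−kτ)) = 1 / (1 − e^(−0.01177×66.0)) = 1 / (1 − 0.4599) = 1.852
Loading dose = maintenance dose × R = 200 × 1.852 ≈ 370 mg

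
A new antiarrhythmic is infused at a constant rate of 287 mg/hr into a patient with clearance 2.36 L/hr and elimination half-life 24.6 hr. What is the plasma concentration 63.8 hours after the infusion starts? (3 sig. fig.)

Css = rate / CL = 287 / 2.36 = 121.6 µg/mL
k = ln 2 / 24.6 = 0.02818 hr⁻¹
C(t) = Css (1 − e^(−kt)) = 121.6 × (1 − e^(−1.798)) = 121.6 × 0.8343 ≈ 101 µg/mL

101 µg/mL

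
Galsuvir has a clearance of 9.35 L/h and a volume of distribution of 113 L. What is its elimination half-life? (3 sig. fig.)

8.38 hours

k = CL / V = 9.35 / 113 = 0.08274 h⁻¹
t½ = ln 2 / k = ln 2 / 0.08274 ≈ 8.38 hours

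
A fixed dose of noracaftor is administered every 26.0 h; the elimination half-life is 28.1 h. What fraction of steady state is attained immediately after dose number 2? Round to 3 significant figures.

k = ln 2 / 28.1 = 0.02467 h⁻¹
f_n = 1 − e^(−nkτ) = 1 − e^(−2 × 0.02467 × 26.0) = 1 − e^(−1.283) = 1 − 0.2773 ≈ 0.723

0.723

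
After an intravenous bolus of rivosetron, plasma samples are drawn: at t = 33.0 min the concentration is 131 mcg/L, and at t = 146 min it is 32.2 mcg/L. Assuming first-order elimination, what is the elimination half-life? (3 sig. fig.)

k = ln(C₁/C₂) / (t₂ − t₁) = ln(131/32.2) / (146 − 33.0)
  = 1.403 / 113.0 = 0.01242 min⁻¹
t½ = ln 2 / k = ln 2 / 0.01242 ≈ 55.8 minutes

55.8 minutes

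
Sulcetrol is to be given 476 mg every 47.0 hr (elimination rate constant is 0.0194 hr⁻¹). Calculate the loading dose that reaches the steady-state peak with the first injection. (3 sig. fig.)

796 mg

Accumulation ratio R = 1 / (1 − e^(−kτ)) = 1 / (1 − e^(−0.01940×47.0)) = 1 / (1 − 0.4018) = 1.672
Loading dose = maintenance dose × R = 476 × 1.672 ≈ 796 mg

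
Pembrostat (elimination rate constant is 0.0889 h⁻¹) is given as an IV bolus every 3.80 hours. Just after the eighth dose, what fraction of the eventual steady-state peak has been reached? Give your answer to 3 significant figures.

f_n = 1 − e^(−nkτ) = 1 − e^(−8 × 0.08890 × 3.80) = 1 − e^(−2.703) = 1 − 0.06703 ≈ 0.933

0.933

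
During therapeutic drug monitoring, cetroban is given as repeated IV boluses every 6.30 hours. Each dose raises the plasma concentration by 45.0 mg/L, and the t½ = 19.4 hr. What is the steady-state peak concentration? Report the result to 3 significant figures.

223 mg/L

k = ln 2 / 19.4 = 0.03573 hr⁻¹
Fraction remaining after one interval: e^(−kτ) = e^(−0.03573 × 6.30) = 0.7984
R = 1 / (1 − 0.7984) = 4.961
Css,max = 45.0 × 4.961 ≈ 223 mg/L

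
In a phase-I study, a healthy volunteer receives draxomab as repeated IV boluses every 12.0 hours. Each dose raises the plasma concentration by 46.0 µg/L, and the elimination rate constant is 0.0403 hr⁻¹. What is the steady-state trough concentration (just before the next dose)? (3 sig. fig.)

Fraction remaining after one interval: e^(−kτ) = e^(−0.04030 × 12.0) = 0.6166
R = 1 / (1 − 0.6166) = 2.608
Css,max = 46.0 × 2.608 = 120.0 µg/L
Css,min = Css,max × e^(−kτ) = 120.0 × 0.6166 ≈ 74.0 µg/L

74.0 µg/L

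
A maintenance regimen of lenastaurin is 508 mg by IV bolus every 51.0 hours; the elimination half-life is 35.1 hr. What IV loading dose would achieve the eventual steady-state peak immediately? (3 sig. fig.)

800 mg

k = ln 2 / 35.1 = 0.01975 hr⁻¹
Accumulation ratio R = 1 / (1 − e^(−kτ)) = 1 / (1 − e^(−0.01975×51.0)) = 1 / (1 − 0.3653) = 1.575
Loading dose = maintenance dose × R = 508 × 1.575 ≈ 800 mg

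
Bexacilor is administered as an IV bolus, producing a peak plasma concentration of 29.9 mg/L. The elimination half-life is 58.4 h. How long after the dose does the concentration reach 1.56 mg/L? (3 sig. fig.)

k = ln 2 / 58.4 = 0.01187 h⁻¹
C(t) = C₀ e^(−kt)  ⇒  t = ln(C₀/C) / k
t = ln(29.9/1.56) / 0.01187 = 2.953 / 0.01187 ≈ 249 hours

249 hours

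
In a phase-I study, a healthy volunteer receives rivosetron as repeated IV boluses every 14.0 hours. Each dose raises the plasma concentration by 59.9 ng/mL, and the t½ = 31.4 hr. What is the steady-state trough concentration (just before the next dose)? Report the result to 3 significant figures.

165 ng/mL

k = ln 2 / 31.4 = 0.02207 hr⁻¹
Fraction remaining after one interval: e^(−kτ) = e^(−0.02207 × 14.0) = 0.7341
R = 1 / (1 − 0.7341) = 3.761
Css,max = 59.9 × 3.761 = 225.3 ng/mL
Css,min = Css,max × e^(−kτ) = 225.3 × 0.7341 ≈ 165 ng/mL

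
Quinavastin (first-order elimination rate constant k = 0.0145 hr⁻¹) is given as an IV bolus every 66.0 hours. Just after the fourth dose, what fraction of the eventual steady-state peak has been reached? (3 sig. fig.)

0.978

f_n = 1 − e^(−nkτ) = 1 − e^(−4 × 0.01450 × 66.0) = 1 − e^(−3.828) = 1 − 0.02175 ≈ 0.978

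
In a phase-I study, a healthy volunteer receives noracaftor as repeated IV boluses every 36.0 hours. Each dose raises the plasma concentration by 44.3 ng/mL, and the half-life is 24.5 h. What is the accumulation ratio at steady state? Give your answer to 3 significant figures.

k = ln 2 / 24.5 = 0.02829 h⁻¹
Fraction remaining after one interval: e^(−kτ) = e^(−0.02829 × 36.0) = 0.3611
R = 1 / (1 − 0.3611) = 1 / 0.6389 ≈ 1.57

1.57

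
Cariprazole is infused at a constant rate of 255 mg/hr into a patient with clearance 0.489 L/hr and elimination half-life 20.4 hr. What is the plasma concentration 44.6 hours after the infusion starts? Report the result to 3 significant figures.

407 mg/L

Css = rate / CL = 255 / 0.489 = 521.5 mg/L
k = ln 2 / 20.4 = 0.03398 hr⁻¹
C(t) = Css (1 − e^(−kt)) = 521.5 × (1 − e^(−1.515)) = 521.5 × 0.7803 ≈ 407 mg/L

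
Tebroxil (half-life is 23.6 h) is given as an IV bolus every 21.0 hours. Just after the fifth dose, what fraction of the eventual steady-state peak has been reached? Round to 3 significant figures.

k = ln 2 / 23.6 = 0.02937 h⁻¹
f_n = 1 − e^(−nkτ) = 1 − e^(−5 × 0.02937 × 21.0) = 1 − e^(−3.084) = 1 − 0.04578 ≈ 0.954

0.954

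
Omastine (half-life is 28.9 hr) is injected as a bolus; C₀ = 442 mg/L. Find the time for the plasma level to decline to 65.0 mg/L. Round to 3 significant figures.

k = ln 2 / 28.9 = 0.02398 hr⁻¹
C(t) = C₀ e^(−kt)  ⇒  t = ln(C₀/C) / k
t = ln(442/65.0) / 0.02398 = 1.917 / 0.02398 ≈ 79.9 hours

79.9 hours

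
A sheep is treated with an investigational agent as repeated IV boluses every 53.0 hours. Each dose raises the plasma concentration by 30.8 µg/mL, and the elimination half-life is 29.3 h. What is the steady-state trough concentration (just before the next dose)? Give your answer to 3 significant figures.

k = ln 2 / 29.3 = 0.02366 h⁻¹
Fraction remaining after one interval: e^(−kτ) = e^(−0.02366 × 53.0) = 0.2854
R = 1 / (1 − 0.2854) = 1.399
Css,max = 30.8 × 1.399 = 43.10 µg/mL
Css,min = Css,max × e^(−kτ) = 43.10 × 0.2854 ≈ 12.3 µg/mL

12.3 µg/mL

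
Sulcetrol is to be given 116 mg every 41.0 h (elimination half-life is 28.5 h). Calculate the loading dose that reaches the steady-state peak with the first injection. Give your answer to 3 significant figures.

k = ln 2 / 28.5 = 0.02432 h⁻¹
Accumulation ratio R = 1 / (1 − e^(−kτ)) = 1 / (1 − e^(−0.02432×41.0)) = 1 / (1 − 0.3689) = 1.585
Loading dose = maintenance dose × R = 116 × 1.585 ≈ 184 mg

184 mg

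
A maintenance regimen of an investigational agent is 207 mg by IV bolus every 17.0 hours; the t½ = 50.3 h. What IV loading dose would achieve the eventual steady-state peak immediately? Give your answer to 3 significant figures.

k = ln 2 / 50.3 = 0.01378 h⁻¹
Accumulation ratio R = 1 / (1 − e^(−kτ)) = 1 / (1 − e^(−0.01378×17.0)) = 1 / (1 − 0.7912) = 4.788
Loading dose = maintenance dose × R = 207 × 4.788 ≈ 991 mg

991 mg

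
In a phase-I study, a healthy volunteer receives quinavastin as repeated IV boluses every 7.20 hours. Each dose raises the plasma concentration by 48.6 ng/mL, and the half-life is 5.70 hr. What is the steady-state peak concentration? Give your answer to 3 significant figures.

83.3 ng/mL

k = ln 2 / 5.70 = 0.1216 hr⁻¹
Fraction remaining after one interval: e^(−kτ) = e^(−0.1216 × 7.20) = 0.4166
R = 1 / (1 − 0.4166) = 1.714
Css,max = 48.6 × 1.714 ≈ 83.3 ng/mL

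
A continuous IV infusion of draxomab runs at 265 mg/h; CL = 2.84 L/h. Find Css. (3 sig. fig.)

Css = infusion rate / CL = 265 / 2.84 ≈ 93.3 µg/mL

93.3 µg/mL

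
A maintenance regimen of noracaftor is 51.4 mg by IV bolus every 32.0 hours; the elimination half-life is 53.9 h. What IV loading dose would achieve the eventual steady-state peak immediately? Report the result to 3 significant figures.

152 mg

k = ln 2 / 53.9 = 0.01286 h⁻¹
Accumulation ratio R = 1 / (1 − e^(−kτ)) = 1 / (1 − e^(−0.01286×32.0)) = 1 / (1 − 0.6626) = 2.964
Loading dose = maintenance dose × R = 51.4 × 2.964 ≈ 152 mg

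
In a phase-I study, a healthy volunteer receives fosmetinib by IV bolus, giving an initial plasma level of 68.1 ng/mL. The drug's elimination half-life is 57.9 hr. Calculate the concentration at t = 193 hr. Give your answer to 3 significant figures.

6.76 ng/mL

k = ln 2 / 57.9 = 0.01197 hr⁻¹
193 hr is 3.333 half-lives, so C = 68.1 × (1/2)^3.333 = 68.1 × 0.09921 ≈ 6.76 ng/mL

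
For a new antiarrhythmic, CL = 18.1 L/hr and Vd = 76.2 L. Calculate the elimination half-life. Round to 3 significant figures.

2.92 hours

k = CL / V = 18.1 / 76.2 = 0.2375 hr⁻¹
t½ = ln 2 / k = ln 2 / 0.2375 ≈ 2.92 hours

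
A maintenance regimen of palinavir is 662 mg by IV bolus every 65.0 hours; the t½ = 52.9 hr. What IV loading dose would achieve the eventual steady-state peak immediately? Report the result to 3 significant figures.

k = ln 2 / 52.9 = 0.01310 hr⁻¹
Accumulation ratio R = 1 / (1 − e^(−kτ)) = 1 / (1 − e^(−0.01310×65.0)) = 1 / (1 − 0.4267) = 1.744
Loading dose = maintenance dose × R = 662 × 1.744 ≈ 1150 mg

1150 mg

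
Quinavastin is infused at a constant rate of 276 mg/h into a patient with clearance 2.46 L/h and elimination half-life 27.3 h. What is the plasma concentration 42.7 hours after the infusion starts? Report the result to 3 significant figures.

74.3 mg/L

Css = rate / CL = 276 / 2.46 = 112.2 mg/L
k = ln 2 / 27.3 = 0.02539 h⁻¹
C(t) = Css (1 − e^(−kt)) = 112.2 × (1 − e^(−1.084)) = 112.2 × 0.6618 ≈ 74.3 mg/L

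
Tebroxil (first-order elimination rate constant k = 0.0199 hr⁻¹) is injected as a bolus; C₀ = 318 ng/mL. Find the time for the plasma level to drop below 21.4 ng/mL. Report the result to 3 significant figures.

136 hours

C(t) = C₀ e^(−kt)  ⇒  t = ln(C₀/C) / k
t = ln(318/21.4) / 0.01990 = 2.699 / 0.01990 ≈ 136 hours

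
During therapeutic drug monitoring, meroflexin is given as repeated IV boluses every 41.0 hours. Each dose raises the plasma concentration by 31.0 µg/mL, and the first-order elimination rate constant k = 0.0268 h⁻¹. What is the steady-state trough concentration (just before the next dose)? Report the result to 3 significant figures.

15.5 µg/mL

Fraction remaining after one interval: e^(−kτ) = e^(−0.02680 × 41.0) = 0.3333
R = 1 / (1 − 0.3333) = 1.500
Css,max = 31.0 × 1.500 = 46.50 µg/mL
Css,min = Css,max × e^(−kτ) = 46.50 × 0.3333 ≈ 15.5 µg/mL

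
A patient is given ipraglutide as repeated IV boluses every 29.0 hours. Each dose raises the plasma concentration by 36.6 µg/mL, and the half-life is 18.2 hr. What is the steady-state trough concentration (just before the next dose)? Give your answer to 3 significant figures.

k = ln 2 / 18.2 = 0.03809 hr⁻¹
Fraction remaining after one interval: e^(−kτ) = e^(−0.03809 × 29.0) = 0.3314
R = 1 / (1 − 0.3314) = 1.496
Css,max = 36.6 × 1.496 = 54.74 µg/mL
Css,min = Css,max × e^(−kτ) = 54.74 × 0.3314 ≈ 18.1 µg/mL

18.1 µg/mL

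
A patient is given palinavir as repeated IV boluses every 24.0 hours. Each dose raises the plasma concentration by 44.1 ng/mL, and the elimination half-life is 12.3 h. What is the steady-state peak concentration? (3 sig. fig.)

k = ln 2 / 12.3 = 0.05635 h⁻¹
Fraction remaining after one interval: e^(−kτ) = e^(−0.05635 × 24.0) = 0.2586
R = 1 / (1 − 0.2586) = 1.349
Css,max = 44.1 × 1.349 ≈ 59.5 ng/mL

59.5 ng/mL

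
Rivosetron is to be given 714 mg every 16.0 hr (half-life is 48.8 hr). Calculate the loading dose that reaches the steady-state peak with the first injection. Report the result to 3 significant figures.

k = ln 2 / 48.8 = 0.01420 hr⁻¹
Accumulation ratio R = 1 / (1 − e^(−kτ)) = 1 / (1 − e^(−0.01420×16.0)) = 1 / (1 − 0.7967) = 4.919
Loading dose = maintenance dose × R = 714 × 4.919 ≈ 3510 mg

3510 mg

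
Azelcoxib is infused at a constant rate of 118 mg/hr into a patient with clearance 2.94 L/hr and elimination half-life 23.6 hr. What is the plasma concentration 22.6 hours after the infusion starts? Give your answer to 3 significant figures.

19.5 µg/mL

Css = rate / CL = 118 / 2.94 = 40.14 µg/mL
k = ln 2 / 23.6 = 0.02937 hr⁻¹
C(t) = Css (1 − e^(−kt)) = 40.14 × (1 − e^(−0.6638)) = 40.14 × 0.4851 ≈ 19.5 µg/mL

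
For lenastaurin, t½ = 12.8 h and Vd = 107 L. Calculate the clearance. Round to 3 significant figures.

5.79 L/h

k = ln 2 / t½ = ln 2 / 12.8 = 0.05415 h⁻¹
CL = k · V = 0.05415 × 107 ≈ 5.79 L/h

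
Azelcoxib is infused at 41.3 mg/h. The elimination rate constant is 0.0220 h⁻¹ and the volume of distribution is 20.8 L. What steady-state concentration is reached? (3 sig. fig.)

CL = k · V = 0.0220 × 20.8 = 0.4576 L/h
Css = rate / CL = 41.3 / 0.4576 ≈ 90.3 µg/mL

90.3 µg/mL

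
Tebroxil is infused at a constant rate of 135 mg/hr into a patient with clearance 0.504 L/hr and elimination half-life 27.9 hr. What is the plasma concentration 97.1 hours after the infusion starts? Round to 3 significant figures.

244 µg/mL

Css = rate / CL = 135 / 0.504 = 267.9 µg/mL
k = ln 2 / 27.9 = 0.02484 hr⁻¹
C(t) = Css (1 − e^(−kt)) = 267.9 × (1 − e^(−2.412)) = 267.9 × 0.9104 ≈ 244 µg/mL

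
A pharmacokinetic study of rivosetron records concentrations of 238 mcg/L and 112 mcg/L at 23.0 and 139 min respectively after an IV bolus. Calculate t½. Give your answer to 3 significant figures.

k = ln(C₁/C₂) / (t₂ − t₁) = ln(238/112) / (139 − 23.0)
  = 0.7538 / 116.0 = 0.006498 min⁻¹
t½ = ln 2 / k = ln 2 / 0.006498 ≈ 107 minutes

107 minutes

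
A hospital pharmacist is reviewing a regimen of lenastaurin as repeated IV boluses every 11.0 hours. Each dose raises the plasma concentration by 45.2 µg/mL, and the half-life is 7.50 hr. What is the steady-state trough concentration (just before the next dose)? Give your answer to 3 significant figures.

25.6 µg/mL

k = ln 2 / 7.50 = 0.09242 hr⁻¹
Fraction remaining after one interval: e^(−kτ) = e^(−0.09242 × 11.0) = 0.3618
R = 1 / (1 − 0.3618) = 1.567
Css,max = 45.2 × 1.567 = 70.83 µg/mL
Css,min = Css,max × e^(−kτ) = 70.83 × 0.3618 ≈ 25.6 µg/mL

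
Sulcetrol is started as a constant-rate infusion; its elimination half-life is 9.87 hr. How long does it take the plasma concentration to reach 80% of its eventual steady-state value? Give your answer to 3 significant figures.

k = ln 2 / 9.87 = 0.07023 hr⁻¹
f = 1 − e^(−kt)  ⇒  t = −ln(1 − f) / k
t = −ln(1 − 0.8) / 0.07023 = 1.609 / 0.07023 ≈ 22.9 hours

22.9 hours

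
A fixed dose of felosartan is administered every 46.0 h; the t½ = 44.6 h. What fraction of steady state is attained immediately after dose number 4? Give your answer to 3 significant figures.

0.943

k = ln 2 / 44.6 = 0.01554 h⁻¹
f_n = 1 − e^(−nkτ) = 1 − e^(−4 × 0.01554 × 46.0) = 1 − e^(−2.860) = 1 − 0.05729 ≈ 0.943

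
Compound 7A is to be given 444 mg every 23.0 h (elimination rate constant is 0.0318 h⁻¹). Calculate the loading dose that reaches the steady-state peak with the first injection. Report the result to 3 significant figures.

856 mg

Accumulation ratio R = 1 / (1 − e^(−kτ)) = 1 / (1 − e^(−0.03180×23.0)) = 1 / (1 − 0.4812) = 1.928
Loading dose = maintenance dose × R = 444 × 1.928 ≈ 856 mg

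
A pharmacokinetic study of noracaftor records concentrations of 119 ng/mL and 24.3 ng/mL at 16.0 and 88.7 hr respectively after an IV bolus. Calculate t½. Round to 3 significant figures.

31.7 hours

k = ln(C₁/C₂) / (t₂ − t₁) = ln(119/24.3) / (88.7 − 16.0)
  = 1.589 / 72.70 = 0.02185 hr⁻¹
t½ = ln 2 / k = ln 2 / 0.02185 ≈ 31.7 hours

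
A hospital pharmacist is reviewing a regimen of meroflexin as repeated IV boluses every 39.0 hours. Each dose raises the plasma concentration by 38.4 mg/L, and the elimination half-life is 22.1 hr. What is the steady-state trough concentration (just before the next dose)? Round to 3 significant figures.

k = ln 2 / 22.1 = 0.03136 hr⁻¹
Fraction remaining after one interval: e^(−kτ) = e^(−0.03136 × 39.0) = 0.2943
R = 1 / (1 − 0.2943) = 1.417
Css,max = 38.4 × 1.417 = 54.41 mg/L
Css,min = Css,max × e^(−kτ) = 54.41 × 0.2943 ≈ 16.0 mg/L

16.0 mg/L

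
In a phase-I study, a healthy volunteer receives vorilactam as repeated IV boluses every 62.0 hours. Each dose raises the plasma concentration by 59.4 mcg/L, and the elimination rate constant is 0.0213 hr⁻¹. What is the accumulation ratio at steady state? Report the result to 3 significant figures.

Fraction remaining after one interval: e^(−kτ) = e^(−0.02130 × 62.0) = 0.2670
R = 1 / (1 − 0.2670) = 1 / 0.7330 ≈ 1.36

1.36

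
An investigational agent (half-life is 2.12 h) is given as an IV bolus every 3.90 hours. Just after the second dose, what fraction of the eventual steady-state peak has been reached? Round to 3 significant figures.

k = ln 2 / 2.12 = 0.3270 h⁻¹
f_n = 1 − e^(−nkτ) = 1 − e^(−2 × 0.3270 × 3.90) = 1 − e^(−2.550) = 1 − 0.07806 ≈ 0.922

0.922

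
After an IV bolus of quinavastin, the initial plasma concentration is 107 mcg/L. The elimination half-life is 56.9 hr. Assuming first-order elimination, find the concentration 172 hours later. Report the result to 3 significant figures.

k = ln 2 / 56.9 = 0.01218 hr⁻¹
C(t) = C₀ e^(−kt) = 107 × e^(−0.01218 × 172) = 107 × e^(−2.095) = 107 × 0.1230 ≈ 13.2 mcg/L

13.2 mcg/L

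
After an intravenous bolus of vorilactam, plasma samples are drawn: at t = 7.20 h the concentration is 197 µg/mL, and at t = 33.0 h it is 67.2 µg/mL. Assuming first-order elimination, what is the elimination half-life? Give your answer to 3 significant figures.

k = ln(C₁/C₂) / (t₂ − t₁) = ln(197/67.2) / (33.0 − 7.20)
  = 1.076 / 25.80 = 0.04169 h⁻¹
t½ = ln 2 / k = ln 2 / 0.04169 ≈ 16.6 hours

16.6 hours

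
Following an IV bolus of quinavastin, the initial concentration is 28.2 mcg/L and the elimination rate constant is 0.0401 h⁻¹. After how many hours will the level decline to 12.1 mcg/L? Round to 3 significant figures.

C(t) = C₀ e^(−kt)  ⇒  t = ln(C₀/C) / k
t = ln(28.2/12.1) / 0.04010 = 0.8461 / 0.04010 ≈ 21.1 hours

21.1 hours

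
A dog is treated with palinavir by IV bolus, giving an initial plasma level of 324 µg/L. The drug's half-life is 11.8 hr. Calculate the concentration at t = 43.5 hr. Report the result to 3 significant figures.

25.2 µg/L

k = ln 2 / 11.8 = 0.05874 hr⁻¹
43.5 hr is 3.686 half-lives, so C = 324 × (1/2)^3.686 = 324 × 0.07767 ≈ 25.2 µg/L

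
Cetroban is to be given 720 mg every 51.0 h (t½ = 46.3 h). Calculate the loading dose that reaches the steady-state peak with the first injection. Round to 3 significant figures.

k = ln 2 / 46.3 = 0.01497 h⁻¹
Accumulation ratio R = 1 / (1 − e^(−kτ)) = 1 / (1 − e^(−0.01497×51.0)) = 1 / (1 − 0.4660) = 1.873
Loading dose = maintenance dose × R = 720 × 1.873 ≈ 1350 mg

1350 mg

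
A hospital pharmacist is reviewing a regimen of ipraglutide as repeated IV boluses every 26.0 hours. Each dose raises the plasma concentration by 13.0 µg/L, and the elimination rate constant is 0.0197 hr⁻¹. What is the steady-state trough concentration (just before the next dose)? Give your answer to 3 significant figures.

19.4 µg/L

Fraction remaining after one interval: e^(−kτ) = e^(−0.01970 × 26.0) = 0.5992
R = 1 / (1 − 0.5992) = 2.495
Css,max = 13.0 × 2.495 = 32.43 µg/L
Css,min = Css,max × e^(−kτ) = 32.43 × 0.5992 ≈ 19.4 µg/L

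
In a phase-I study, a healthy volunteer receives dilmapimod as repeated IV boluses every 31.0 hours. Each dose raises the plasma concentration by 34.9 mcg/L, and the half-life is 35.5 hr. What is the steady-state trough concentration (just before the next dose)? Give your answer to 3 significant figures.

42.0 mcg/L

k = ln 2 / 35.5 = 0.01953 hr⁻¹
Fraction remaining after one interval: e^(−kτ) = e^(−0.01953 × 31.0) = 0.5459
R = 1 / (1 − 0.5459) = 2.202
Css,max = 34.9 × 2.202 = 76.86 mcg/L
Css,min = Css,max × e^(−kτ) = 76.86 × 0.5459 ≈ 42.0 mcg/L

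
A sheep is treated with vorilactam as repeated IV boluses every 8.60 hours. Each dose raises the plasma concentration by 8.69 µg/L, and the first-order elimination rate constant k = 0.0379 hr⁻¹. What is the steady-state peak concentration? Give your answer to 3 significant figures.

31.2 µg/L

Fraction remaining after one interval: e^(−kτ) = e^(−0.03790 × 8.60) = 0.7218
R = 1 / (1 − 0.7218) = 3.595
Css,max = 8.69 × 3.595 ≈ 31.2 µg/L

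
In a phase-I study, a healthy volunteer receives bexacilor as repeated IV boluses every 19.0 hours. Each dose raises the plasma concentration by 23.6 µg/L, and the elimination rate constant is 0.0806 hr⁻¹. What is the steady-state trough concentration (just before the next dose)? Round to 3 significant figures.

6.51 µg/L

Fraction remaining after one interval: e^(−kτ) = e^(−0.08060 × 19.0) = 0.2162
R = 1 / (1 − 0.2162) = 1.276
Css,max = 23.6 × 1.276 = 30.11 µg/L
Css,min = Css,max × e^(−kτ) = 30.11 × 0.2162 ≈ 6.51 µg/L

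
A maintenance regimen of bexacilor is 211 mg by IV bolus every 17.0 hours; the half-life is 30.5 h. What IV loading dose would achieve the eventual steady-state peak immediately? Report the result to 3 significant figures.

k = ln 2 / 30.5 = 0.02273 h⁻¹
Accumulation ratio R = 1 / (1 − e^(−kτ)) = 1 / (1 − e^(−0.02273×17.0)) = 1 / (1 − 0.6795) = 3.120
Loading dose = maintenance dose × R = 211 × 3.120 ≈ 658 mg

658 mg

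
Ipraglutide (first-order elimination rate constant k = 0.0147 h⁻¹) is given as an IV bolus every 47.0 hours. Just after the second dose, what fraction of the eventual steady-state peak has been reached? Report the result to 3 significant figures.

0.749

f_n = 1 − e^(−nkτ) = 1 − e^(−2 × 0.01470 × 47.0) = 1 − e^(−1.382) = 1 − 0.2511 ≈ 0.749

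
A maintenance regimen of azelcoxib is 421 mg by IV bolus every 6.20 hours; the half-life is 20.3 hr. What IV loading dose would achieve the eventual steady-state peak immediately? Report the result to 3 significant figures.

2210 mg

k = ln 2 / 20.3 = 0.03415 hr⁻¹
Accumulation ratio R = 1 / (1 − e^(−kτ)) = 1 / (1 − e^(−0.03415×6.20)) = 1 / (1 − 0.8092) = 5.241
Loading dose = maintenance dose × R = 421 × 5.241 ≈ 2210 mg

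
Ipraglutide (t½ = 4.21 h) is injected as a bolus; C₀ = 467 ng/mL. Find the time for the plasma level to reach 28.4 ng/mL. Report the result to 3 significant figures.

17.0 hours

k = ln 2 / 4.21 = 0.1646 h⁻¹
C(t) = C₀ e^(−kt)  ⇒  t = ln(C₀/C) / k
t = ln(467/28.4) / 0.1646 = 2.800 / 0.1646 ≈ 17.0 hours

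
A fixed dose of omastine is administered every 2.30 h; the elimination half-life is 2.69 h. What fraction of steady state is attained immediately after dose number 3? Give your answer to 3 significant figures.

k = ln 2 / 2.69 = 0.2577 h⁻¹
f_n = 1 − e^(−nkτ) = 1 − e^(−3 × 0.2577 × 2.30) = 1 − e^(−1.778) = 1 − 0.1690 ≈ 0.831

0.831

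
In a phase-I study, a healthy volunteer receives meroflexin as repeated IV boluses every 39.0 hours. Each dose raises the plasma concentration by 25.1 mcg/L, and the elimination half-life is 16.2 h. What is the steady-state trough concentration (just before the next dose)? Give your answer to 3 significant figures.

k = ln 2 / 16.2 = 0.04279 h⁻¹
Fraction remaining after one interval: e^(−kτ) = e^(−0.04279 × 39.0) = 0.1885
R = 1 / (1 − 0.1885) = 1.232
Css,max = 25.1 × 1.232 = 30.93 mcg/L
Css,min = Css,max × e^(−kτ) = 30.93 × 0.1885 ≈ 5.83 mcg/L

5.83 mcg/L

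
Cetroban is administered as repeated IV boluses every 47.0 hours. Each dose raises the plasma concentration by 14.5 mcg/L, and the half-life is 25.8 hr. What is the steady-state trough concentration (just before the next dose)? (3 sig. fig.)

k = ln 2 / 25.8 = 0.02687 hr⁻¹
Fraction remaining after one interval: e^(−kτ) = e^(−0.02687 × 47.0) = 0.2829
R = 1 / (1 − 0.2829) = 1.394
Css,max = 14.5 × 1.394 = 20.22 mcg/L
Css,min = Css,max × e^(−kτ) = 20.22 × 0.2829 ≈ 5.72 mcg/L

5.72 mcg/L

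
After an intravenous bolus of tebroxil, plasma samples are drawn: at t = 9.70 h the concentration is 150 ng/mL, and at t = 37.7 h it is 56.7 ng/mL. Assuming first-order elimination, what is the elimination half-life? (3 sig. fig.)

19.9 hours

k = ln(C₁/C₂) / (t₂ − t₁) = ln(150/56.7) / (37.7 − 9.70)
  = 0.9729 / 28.00 = 0.03475 h⁻¹
t½ = ln 2 / k = ln 2 / 0.03475 ≈ 19.9 hours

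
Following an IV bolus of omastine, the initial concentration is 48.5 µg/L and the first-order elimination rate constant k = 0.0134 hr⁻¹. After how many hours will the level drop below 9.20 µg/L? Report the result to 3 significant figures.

C(t) = C₀ e^(−kt)  ⇒  t = ln(C₀/C) / k
t = ln(48.5/9.20) / 0.01340 = 1.662 / 0.01340 ≈ 124 hours

124 hours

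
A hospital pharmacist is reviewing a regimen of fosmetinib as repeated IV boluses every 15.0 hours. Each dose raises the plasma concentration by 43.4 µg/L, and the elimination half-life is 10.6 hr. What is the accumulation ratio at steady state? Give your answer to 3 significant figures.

1.60

k = ln 2 / 10.6 = 0.06539 hr⁻¹
Fraction remaining after one interval: e^(−kτ) = e^(−0.06539 × 15.0) = 0.3750
R = 1 / (1 − 0.3750) = 1 / 0.6250 ≈ 1.60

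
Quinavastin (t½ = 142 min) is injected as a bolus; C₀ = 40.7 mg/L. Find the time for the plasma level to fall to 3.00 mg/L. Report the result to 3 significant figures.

534 minutes

k = ln 2 / 142 = 0.004881 min⁻¹
C(t) = C₀ e^(−kt)  ⇒  t = ln(C₀/C) / k
t = ln(40.7/3.00) / 0.004881 = 2.608 / 0.004881 ≈ 534 minutes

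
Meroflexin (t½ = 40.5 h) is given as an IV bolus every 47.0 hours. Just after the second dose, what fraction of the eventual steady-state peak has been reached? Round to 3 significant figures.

k = ln 2 / 40.5 = 0.01711 h⁻¹
f_n = 1 − e^(−nkτ) = 1 − e^(−2 × 0.01711 × 47.0) = 1 − e^(−1.609) = 1 − 0.2001 ≈ 0.800

0.800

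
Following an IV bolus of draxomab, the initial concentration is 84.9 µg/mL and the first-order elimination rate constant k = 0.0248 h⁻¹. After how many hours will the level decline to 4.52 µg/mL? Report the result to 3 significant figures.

118 hours

C(t) = C₀ e^(−kt)  ⇒  t = ln(C₀/C) / k
t = ln(84.9/4.52) / 0.02480 = 2.933 / 0.02480 ≈ 118 hours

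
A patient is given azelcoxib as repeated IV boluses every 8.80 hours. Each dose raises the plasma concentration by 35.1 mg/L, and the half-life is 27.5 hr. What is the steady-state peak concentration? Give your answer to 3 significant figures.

176 mg/L

k = ln 2 / 27.5 = 0.02521 hr⁻¹
Fraction remaining after one interval: e^(−kτ) = e^(−0.02521 × 8.80) = 0.8011
R = 1 / (1 − 0.8011) = 5.027
Css,max = 35.1 × 5.027 ≈ 176 mg/L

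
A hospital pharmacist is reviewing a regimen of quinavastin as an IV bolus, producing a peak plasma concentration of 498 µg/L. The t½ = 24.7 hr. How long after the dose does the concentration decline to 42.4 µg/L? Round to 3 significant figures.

87.8 hours

k = ln 2 / 24.7 = 0.02806 hr⁻¹
C(t) = C₀ e^(−kt)  ⇒  t = ln(C₀/C) / k
t = ln(498/42.4) / 0.02806 = 2.463 / 0.02806 ≈ 87.8 hours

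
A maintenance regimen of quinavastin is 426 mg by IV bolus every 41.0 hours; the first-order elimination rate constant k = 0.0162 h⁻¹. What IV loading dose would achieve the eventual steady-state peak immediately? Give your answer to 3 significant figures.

Accumulation ratio R = 1 / (1 − e^(−kτ)) = 1 / (1 − e^(−0.01620×41.0)) = 1 / (1 − 0.5147) = 2.061
Loading dose = maintenance dose × R = 426 × 2.061 ≈ 878 mg

878 mg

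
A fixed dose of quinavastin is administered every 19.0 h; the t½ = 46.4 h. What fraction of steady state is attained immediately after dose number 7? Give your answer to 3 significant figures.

0.863

k = ln 2 / 46.4 = 0.01494 h⁻¹
f_n = 1 − e^(−nkτ) = 1 − e^(−7 × 0.01494 × 19.0) = 1 − e^(−1.987) = 1 − 0.1371 ≈ 0.863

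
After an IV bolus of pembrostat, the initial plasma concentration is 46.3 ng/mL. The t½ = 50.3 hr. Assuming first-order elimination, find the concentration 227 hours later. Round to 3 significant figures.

2.03 ng/mL

k = ln 2 / 50.3 = 0.01378 hr⁻¹
C(t) = C₀ e^(−kt) = 46.3 × e^(−0.01378 × 227) = 46.3 × e^(−3.128) = 46.3 × 0.04380 ≈ 2.03 ng/mL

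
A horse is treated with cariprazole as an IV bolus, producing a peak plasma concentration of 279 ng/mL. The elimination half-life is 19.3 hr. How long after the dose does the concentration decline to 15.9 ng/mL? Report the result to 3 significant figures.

k = ln 2 / 19.3 = 0.03591 hr⁻¹
C(t) = C₀ e^(−kt)  ⇒  t = ln(C₀/C) / k
t = ln(279/15.9) / 0.03591 = 2.865 / 0.03591 ≈ 79.8 hours

79.8 hours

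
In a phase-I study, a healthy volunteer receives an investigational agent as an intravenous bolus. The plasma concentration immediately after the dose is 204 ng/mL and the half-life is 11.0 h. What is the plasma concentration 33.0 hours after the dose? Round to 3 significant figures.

k = ln 2 / 11.0 = 0.06301 h⁻¹
C(t) = C₀ e^(−kt) = 204 × e^(−0.06301 × 33.0) = 204 × e^(−2.079) = 204 × 0.1250 ≈ 25.5 ng/mL

25.5 ng/mL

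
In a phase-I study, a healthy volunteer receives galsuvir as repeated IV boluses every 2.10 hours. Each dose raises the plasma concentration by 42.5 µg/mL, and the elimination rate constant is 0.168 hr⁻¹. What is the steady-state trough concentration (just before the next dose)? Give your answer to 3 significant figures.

Fraction remaining after one interval: e^(−kτ) = e^(−0.1680 × 2.10) = 0.7027
R = 1 / (1 − 0.7027) = 3.364
Css,max = 42.5 × 3.364 = 143.0 µg/mL
Css,min = Css,max × e^(−kτ) = 143.0 × 0.7027 ≈ 100 µg/mL

100 µg/mL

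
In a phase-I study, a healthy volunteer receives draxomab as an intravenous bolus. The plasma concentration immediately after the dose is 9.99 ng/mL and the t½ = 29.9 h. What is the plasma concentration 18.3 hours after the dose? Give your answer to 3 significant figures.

6.54 ng/mL

k = ln 2 / 29.9 = 0.02318 h⁻¹
18.3 h is 0.6120 half-lives, so C = 9.99 × (1/2)^0.6120 = 9.99 × 0.6543 ≈ 6.54 ng/mL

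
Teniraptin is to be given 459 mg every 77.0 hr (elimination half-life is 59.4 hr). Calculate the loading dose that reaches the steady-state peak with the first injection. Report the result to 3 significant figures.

774 mg

k = ln 2 / 59.4 = 0.01167 hr⁻¹
Accumulation ratio R = 1 / (1 − e^(−kτ)) = 1 / (1 − e^(−0.01167×77.0)) = 1 / (1 − 0.4072) = 1.687
Loading dose = maintenance dose × R = 459 × 1.687 ≈ 774 mg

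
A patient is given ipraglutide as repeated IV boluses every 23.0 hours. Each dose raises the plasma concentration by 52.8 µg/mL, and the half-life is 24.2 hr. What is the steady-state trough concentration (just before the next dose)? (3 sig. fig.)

k = ln 2 / 24.2 = 0.02864 hr⁻¹
Fraction remaining after one interval: e^(−kτ) = e^(−0.02864 × 23.0) = 0.5175
R = 1 / (1 − 0.5175) = 2.072
Css,max = 52.8 × 2.072 = 109.4 µg/mL
Css,min = Css,max × e^(−kτ) = 109.4 × 0.5175 ≈ 56.6 µg/mL

56.6 µg/mL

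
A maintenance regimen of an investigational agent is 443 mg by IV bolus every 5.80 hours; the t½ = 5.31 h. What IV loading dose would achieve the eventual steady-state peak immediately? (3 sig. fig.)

834 mg

k = ln 2 / 5.31 = 0.1305 h⁻¹
Accumulation ratio R = 1 / (1 − e^(−kτ)) = 1 / (1 − e^(−0.1305×5.80)) = 1 / (1 − 0.4690) = 1.883
Loading dose = maintenance dose × R = 443 × 1.883 ≈ 834 mg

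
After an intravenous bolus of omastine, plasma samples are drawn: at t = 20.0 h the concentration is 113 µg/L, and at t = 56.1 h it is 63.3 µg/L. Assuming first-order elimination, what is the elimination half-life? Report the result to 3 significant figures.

43.2 hours

k = ln(C₁/C₂) / (t₂ − t₁) = ln(113/63.3) / (56.1 − 20.0)
  = 0.5795 / 36.10 = 0.01605 h⁻¹
t½ = ln 2 / k = ln 2 / 0.01605 ≈ 43.2 hours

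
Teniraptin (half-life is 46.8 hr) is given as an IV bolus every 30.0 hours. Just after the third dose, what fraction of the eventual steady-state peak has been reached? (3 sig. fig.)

k = ln 2 / 46.8 = 0.01481 hr⁻¹
f_n = 1 − e^(−nkτ) = 1 − e^(−3 × 0.01481 × 30.0) = 1 − e^(−1.333) = 1 − 0.2637 ≈ 0.736

0.736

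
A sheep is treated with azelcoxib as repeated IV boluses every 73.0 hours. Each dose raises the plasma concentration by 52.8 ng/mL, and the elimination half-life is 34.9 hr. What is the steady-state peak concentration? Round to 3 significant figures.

69.0 ng/mL

k = ln 2 / 34.9 = 0.01986 hr⁻¹
Fraction remaining after one interval: e^(−kτ) = e^(−0.01986 × 73.0) = 0.2346
R = 1 / (1 − 0.2346) = 1.307
Css,max = 52.8 × 1.307 ≈ 69.0 ng/mL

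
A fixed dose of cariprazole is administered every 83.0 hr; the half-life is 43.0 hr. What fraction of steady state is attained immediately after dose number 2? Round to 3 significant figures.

k = ln 2 / 43.0 = 0.01612 hr⁻¹
f_n = 1 − e^(−nkτ) = 1 − e^(−2 × 0.01612 × 83.0) = 1 − e^(−2.676) = 1 − 0.06885 ≈ 0.931

0.931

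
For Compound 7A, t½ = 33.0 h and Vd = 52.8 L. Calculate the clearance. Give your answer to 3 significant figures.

k = ln 2 / t½ = ln 2 / 33.0 = 0.02100 h⁻¹
CL = k · V = 0.02100 × 52.8 ≈ 1.11 L/h

1.11 L/h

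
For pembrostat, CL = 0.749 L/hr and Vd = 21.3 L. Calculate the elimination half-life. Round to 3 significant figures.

19.7 hours

k = CL / V = 0.749 / 21.3 = 0.03516 hr⁻¹
t½ = ln 2 / k = ln 2 / 0.03516 ≈ 19.7 hours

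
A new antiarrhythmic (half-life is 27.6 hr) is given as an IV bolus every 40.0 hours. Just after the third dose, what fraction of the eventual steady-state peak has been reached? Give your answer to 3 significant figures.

k = ln 2 / 27.6 = 0.02511 hr⁻¹
f_n = 1 − e^(−nkτ) = 1 − e^(−3 × 0.02511 × 40.0) = 1 − e^(−3.014) = 1 − 0.04911 ≈ 0.951

0.951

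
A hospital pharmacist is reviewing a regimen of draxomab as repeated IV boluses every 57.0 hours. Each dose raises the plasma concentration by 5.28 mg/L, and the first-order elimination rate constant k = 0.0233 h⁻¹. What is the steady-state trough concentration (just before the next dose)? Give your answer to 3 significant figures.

1.90 mg/L

Fraction remaining after one interval: e^(−kτ) = e^(−0.02330 × 57.0) = 0.2650
R = 1 / (1 − 0.2650) = 1.361
Css,max = 5.28 × 1.361 = 7.183 mg/L
Css,min = Css,max × e^(−kτ) = 7.183 × 0.2650 ≈ 1.90 mg/L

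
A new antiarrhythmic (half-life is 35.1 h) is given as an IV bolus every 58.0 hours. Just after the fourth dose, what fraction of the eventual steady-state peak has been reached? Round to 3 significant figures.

k = ln 2 / 35.1 = 0.01975 h⁻¹
f_n = 1 − e^(−nkτ) = 1 − e^(−4 × 0.01975 × 58.0) = 1 − e^(−4.581) = 1 − 0.01024 ≈ 0.990

0.990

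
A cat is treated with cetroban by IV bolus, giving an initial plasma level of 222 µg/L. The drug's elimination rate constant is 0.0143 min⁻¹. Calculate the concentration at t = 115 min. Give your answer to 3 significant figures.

42.9 µg/L

C(t) = C₀ e^(−kt) = 222 × e^(−0.01430 × 115) = 222 × e^(−1.645) = 222 × 0.1931 ≈ 42.9 µg/L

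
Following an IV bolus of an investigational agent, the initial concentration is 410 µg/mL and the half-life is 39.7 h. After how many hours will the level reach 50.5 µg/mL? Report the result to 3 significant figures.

120 hours

k = ln 2 / 39.7 = 0.01746 h⁻¹
C(t) = C₀ e^(−kt)  ⇒  t = ln(C₀/C) / k
t = ln(410/50.5) / 0.01746 = 2.094 / 0.01746 ≈ 120 hours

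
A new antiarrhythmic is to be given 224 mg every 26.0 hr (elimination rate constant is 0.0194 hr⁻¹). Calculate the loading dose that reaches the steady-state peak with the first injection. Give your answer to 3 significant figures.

Accumulation ratio R = 1 / (1 − e^(−kτ)) = 1 / (1 − e^(−0.01940×26.0)) = 1 / (1 − 0.6039) = 2.524
Loading dose = maintenance dose × R = 224 × 2.524 ≈ 565 mg

565 mg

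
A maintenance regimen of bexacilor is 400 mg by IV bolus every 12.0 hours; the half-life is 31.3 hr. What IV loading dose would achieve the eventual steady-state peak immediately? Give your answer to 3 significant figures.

k = ln 2 / 31.3 = 0.02215 hr⁻¹
Accumulation ratio R = 1 / (1 − e^(−kτ)) = 1 / (1 − e^(−0.02215×12.0)) = 1 / (1 − 0.7666) = 4.285
Loading dose = maintenance dose × R = 400 × 4.285 ≈ 1710 mg

1710 mg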